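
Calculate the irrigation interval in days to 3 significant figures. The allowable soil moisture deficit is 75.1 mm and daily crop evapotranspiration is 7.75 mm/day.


Approach: apply the irrigation interval relation, interval = SMD / ETc.
interval = 75.1 / 7.75 = 9.69 days
Therefore the irrigation interval = 9.69 days.


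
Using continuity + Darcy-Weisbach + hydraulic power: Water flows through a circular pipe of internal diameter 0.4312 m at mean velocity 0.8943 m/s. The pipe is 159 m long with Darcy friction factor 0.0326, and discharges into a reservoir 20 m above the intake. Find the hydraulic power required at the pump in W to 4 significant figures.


Approach: apply continuity + Darcy-Weisbach + hydraulic power, Q = A*v; hf = f*(L/D)*(v^2/(2g)); H = static + hf; P = rho*g*Q*H.
Step 1 — flow rate (continuity, Q = A*v):
  A = pi*(0.4312/2)^2 = 0.146032 m^2
  Q = 0.146032 * 0.8943 = 0.130596 m^3/s
Step 2 — friction head loss (Darcy-Weisbach):
  hf = 0.0326 * (159/0.4312) * (0.8943^2 / (2*9.81))
  hf = 0.490008 m
Step 3 — total head: H = 20 + 0.490008 = 20.4900 m
Step 4 — hydraulic power (P = rho*g*Q*H):
  P = 1000 * 9.81 * 0.130596 * 20.4900 = 26250 W
Therefore the hydraulic power required at the pump = 26250 W.


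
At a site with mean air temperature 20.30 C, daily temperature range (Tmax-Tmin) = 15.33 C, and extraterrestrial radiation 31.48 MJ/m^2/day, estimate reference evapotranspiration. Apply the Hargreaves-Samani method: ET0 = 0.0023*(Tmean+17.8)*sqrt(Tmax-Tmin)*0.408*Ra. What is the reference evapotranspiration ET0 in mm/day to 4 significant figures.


ET0 = 0.0023*(20.30+17.8)*sqrt(15.33)*0.408*31.48 = 4.407 mm/day
Therefore the reference evapotranspiration ET0 = 4.407 mm/day.


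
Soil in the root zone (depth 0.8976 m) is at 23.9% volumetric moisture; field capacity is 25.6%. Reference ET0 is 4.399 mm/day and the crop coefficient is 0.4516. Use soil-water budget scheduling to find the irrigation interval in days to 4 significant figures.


Approach: apply soil-water budget scheduling, SMD = (FC-theta)/100*depth*1000; ETc = ET0*Kc; interval = SMD/ETc.
Step 1 — soil moisture deficit:
  SMD = (25.6 - 23.9)/100 * 0.8976 * 1000 = 15.2592 mm
Step 2 — daily crop ET (ETc = ET0*Kc):
  ETc = 4.399 * 0.4516 = 1.98659 mm/day
Step 3 — irrigation interval (SMD/ETc):
  interval = 15.2592 / 1.98659 = 7.681 days
Therefore the irrigation interval = 7.681 days.


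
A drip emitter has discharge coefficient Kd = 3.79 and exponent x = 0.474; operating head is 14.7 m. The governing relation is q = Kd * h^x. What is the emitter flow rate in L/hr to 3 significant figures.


q = 3.79 * 14.7^0.474 = 13.6 L/hr
Therefore the emitter flow rate = 13.6 L/hr.


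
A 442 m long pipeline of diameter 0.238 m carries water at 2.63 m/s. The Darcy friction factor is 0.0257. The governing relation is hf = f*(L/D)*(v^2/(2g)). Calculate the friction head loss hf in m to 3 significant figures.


hf = 0.0257 * (442/0.238) * (2.63^2 / (2*9.81))
hf = 16.8 m
Therefore the friction head loss hf = 16.8 m.


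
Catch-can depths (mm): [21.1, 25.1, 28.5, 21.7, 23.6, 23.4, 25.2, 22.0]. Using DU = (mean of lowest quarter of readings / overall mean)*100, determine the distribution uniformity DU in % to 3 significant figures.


sorted lowest 2 of 8: [21.1, 21.7] -> mean = 21.400 mm
overall mean = 23.825 mm
DU = (21.400/23.825)*100 = 89.8 %
Therefore the distribution uniformity DU = 89.8 %.


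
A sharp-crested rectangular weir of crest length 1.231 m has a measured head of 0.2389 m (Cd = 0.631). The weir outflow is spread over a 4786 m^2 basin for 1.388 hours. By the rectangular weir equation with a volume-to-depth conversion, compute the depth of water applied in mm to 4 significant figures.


Approach: apply the rectangular weir equation with a volume-to-depth conversion, Q = (2/3)*Cd*L*sqrt(2g)*H^1.5; d = Q*t/A * 1000.
Step 1 — weir discharge:
  Q = (2/3)*0.631*1.231*sqrt(2*9.81)*0.2389^1.5 = 0.267837 m^3/s
Step 2 — volume: V = 0.267837 * 1.388*3600 = 1338.33 m^3
Step 3 — depth: d = V/A * 1000 = 1338.33/4786 * 1000 = 279.6 mm
Therefore the depth of water applied = 279.6 mm.


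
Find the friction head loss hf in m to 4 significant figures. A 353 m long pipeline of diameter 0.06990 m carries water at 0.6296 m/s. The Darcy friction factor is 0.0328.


Approach: apply the Darcy-Weisbach equation, hf = f*(L/D)*(v^2/(2g)).
hf = 0.0328 * (353/0.06990) * (0.6296^2 / (2*9.81))
hf = 3.347 m
Therefore the friction head loss hf = 3.347 m.


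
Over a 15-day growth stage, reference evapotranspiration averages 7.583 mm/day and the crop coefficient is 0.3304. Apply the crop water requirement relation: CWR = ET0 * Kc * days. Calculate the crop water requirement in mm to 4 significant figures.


CWR = 7.583 * 0.3304 * 15 = 37.58 mm
Therefore the crop water requirement = 37.58 mm.


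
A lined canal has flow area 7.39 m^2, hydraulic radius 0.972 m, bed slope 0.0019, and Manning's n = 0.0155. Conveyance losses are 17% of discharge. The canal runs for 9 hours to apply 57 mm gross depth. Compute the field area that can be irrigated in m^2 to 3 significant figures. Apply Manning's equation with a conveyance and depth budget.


Approach: apply Manning's equation with a conveyance and depth budget, Q = (1/n)*A*R^(2/3)*S^(1/2); Q_field = Q*(1-loss); Area = Q_field*t/(d/1000).
Step 1 — canal discharge (Manning's equation):
  Q = (1/0.0155) * 7.39 * 0.972^(2/3) * 0.0019^(1/2) = 20.392 m^3/s
Step 2 — delivered flow: Q_field = 20.392*(1 - 17/100) = 16.926 m^3/s
Step 3 — volume delivered: V = 16.926 * 9*3600 = 548390 m^3
Step 4 — area served: A = V / (depth/1000) = 548390 / 0.057 = 9620000 m^2
Therefore the field area that can be irrigated = 9620000 m^2.


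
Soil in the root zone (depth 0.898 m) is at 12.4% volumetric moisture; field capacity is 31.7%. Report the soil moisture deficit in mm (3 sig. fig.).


Approach: apply the soil moisture deficit relation, SMD = (FC - theta)/100 * depth * 1000.
SMD = (31.7 - 12.4)/100 * 0.898 * 1000 = 173 mm
Therefore the soil moisture deficit = 173 mm.


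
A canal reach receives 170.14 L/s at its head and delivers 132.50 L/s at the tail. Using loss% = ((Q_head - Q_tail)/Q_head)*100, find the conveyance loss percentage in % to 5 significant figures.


loss = ((170.14 - 132.50)/170.14)*100 = 22.123 %
Therefore the conveyance loss percentage = 22.123 %.


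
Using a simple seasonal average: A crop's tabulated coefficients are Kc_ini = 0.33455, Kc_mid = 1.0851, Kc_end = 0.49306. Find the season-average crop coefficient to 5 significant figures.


Approach: apply a simple seasonal average, Kc_avg = (Kc_ini + Kc_mid + Kc_end)/3.
Kc_avg = (0.33455 + 1.0851 + 0.49306)/3 = 0.63757
Therefore the season-average crop coefficient = 0.63757.


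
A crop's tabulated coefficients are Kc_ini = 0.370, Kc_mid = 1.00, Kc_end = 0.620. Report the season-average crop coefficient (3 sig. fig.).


Approach: apply a simple seasonal average, Kc_avg = (Kc_ini + Kc_mid + Kc_end)/3.
Kc_avg = (0.370 + 1.00 + 0.620)/3 = 0.663
Therefore the season-average crop coefficient = 0.663.


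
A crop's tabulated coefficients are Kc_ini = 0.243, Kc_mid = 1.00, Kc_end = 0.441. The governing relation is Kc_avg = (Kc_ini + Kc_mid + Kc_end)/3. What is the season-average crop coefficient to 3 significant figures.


Kc_avg = (0.243 + 1.00 + 0.441)/3 = 0.561
Therefore the season-average crop coefficient = 0.561.


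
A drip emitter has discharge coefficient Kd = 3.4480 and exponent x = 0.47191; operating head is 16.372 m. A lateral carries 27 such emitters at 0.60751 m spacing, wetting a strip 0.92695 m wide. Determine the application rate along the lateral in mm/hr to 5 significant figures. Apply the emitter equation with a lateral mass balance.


Approach: apply the emitter equation with a lateral mass balance, q = Kd*h^x; Q = n*q; rate = Q/(n*spacing*width).
Step 1 — single emitter flow (q = Kd*h^x):
  q = 3.4480 * 16.372^0.47191 = 12.89775 L/hr
Step 2 — total lateral flow: Q = 27 * 12.89775 = 348.2393 L/hr
Step 3 — wetted area: A = 27 * 0.60751 * 0.92695 = 15.20455 m^2
Step 4 — application rate: Q/A = 348.2393/15.20455 = 22.904 mm/hr
Therefore the application rate along the lateral = 22.904 mm/hr.


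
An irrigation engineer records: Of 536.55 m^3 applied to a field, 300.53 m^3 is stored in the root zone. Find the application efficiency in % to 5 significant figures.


Approach: apply the application efficiency ratio, Ea = (stored/applied)*100.
Ea = (300.53/536.55)*100 = 56.012 %
Therefore the application efficiency = 56.012 %.


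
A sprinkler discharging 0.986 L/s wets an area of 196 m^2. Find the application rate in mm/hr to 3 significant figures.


Approach: apply the application rate relation, rate = (Q/A)*3600.
rate = (0.986 / 196) * 3600 = 18.1 mm/hr
Therefore the application rate = 18.1 mm/hr.


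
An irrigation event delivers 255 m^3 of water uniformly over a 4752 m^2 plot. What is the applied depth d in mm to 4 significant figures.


Approach: apply depth from volume over area, d = (V/A)*1000.
d = (255 / 4752) * 1000 = 53.66 mm
Therefore the applied depth d = 53.66 mm.


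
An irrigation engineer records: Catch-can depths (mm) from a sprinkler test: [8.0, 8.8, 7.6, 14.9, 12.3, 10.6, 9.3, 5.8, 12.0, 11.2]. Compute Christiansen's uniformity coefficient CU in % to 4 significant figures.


Approach: apply Christiansen's uniformity coefficient, CU = (1 - mean_abs_deviation/mean)*100.
mean = 10.0500 mm
mean |d_i - mean| = 2.15000 mm
CU = (1 - 2.15000/10.0500)*100 = 78.61 %
Therefore Christiansen's uniformity coefficient CU = 78.61 %.


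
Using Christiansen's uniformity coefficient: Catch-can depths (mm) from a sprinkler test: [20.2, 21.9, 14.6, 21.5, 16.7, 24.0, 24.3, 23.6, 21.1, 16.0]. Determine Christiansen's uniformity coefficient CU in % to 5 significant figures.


Approach: apply Christiansen's uniformity coefficient, CU = (1 - mean_abs_deviation/mean)*100.
mean = 20.39000 mm
mean |d_i - mean| = 2.812000 mm
CU = (1 - 2.812000/20.39000)*100 = 86.209 %
Therefore Christiansen's uniformity coefficient CU = 86.209 %.


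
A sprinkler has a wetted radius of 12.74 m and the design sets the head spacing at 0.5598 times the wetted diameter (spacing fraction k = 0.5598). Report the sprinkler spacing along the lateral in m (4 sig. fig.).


Approach: apply the sprinkler spacing rule (spacing as a fraction of wetted diameter), S = k*(2*R).
S = 0.5598 * (2 * 12.74) = 14.26 m
Therefore the sprinkler spacing along the lateral = 14.26 m.


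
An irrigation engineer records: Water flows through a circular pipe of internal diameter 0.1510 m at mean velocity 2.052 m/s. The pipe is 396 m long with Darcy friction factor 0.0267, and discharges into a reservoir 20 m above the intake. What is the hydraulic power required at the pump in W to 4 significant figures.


Approach: apply continuity + Darcy-Weisbach + hydraulic power, Q = A*v; hf = f*(L/D)*(v^2/(2g)); H = static + hf; P = rho*g*Q*H.
Step 1 — flow rate (continuity, Q = A*v):
  A = pi*(0.1510/2)^2 = 0.0179079 m^2
  Q = 0.0179079 * 2.052 = 0.0367469 m^3/s
Step 2 — friction head loss (Darcy-Weisbach):
  hf = 0.0267 * (396/0.1510) * (2.052^2 / (2*9.81))
  hf = 15.0274 m
Step 3 — total head: H = 20 + 15.0274 = 35.0274 m
Step 4 — hydraulic power (P = rho*g*Q*H):
  P = 1000 * 9.81 * 0.0367469 * 35.0274 = 12630 W
Therefore the hydraulic power required at the pump = 12630 W.


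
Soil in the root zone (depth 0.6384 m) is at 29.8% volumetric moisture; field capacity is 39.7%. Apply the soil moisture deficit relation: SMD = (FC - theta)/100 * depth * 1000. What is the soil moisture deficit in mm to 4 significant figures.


SMD = (39.7 - 29.8)/100 * 0.6384 * 1000 = 63.20 mm
Therefore the soil moisture deficit = 63.20 mm.


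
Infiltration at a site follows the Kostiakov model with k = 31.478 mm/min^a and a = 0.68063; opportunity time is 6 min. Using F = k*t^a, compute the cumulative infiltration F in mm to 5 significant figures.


F = 31.478 * 6^0.68063 = 106.57 mm
Therefore the cumulative infiltration F = 106.57 mm.


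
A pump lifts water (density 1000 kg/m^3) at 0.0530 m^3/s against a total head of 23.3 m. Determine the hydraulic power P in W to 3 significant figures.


Approach: apply the hydraulic power relation, P = rho*g*Q*H.
P = 1000 * 9.81 * 0.0530 * 23.3 = 12100 W
Therefore the hydraulic power P = 12100 W.


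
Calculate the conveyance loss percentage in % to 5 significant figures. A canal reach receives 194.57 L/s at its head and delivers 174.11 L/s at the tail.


Approach: apply the conveyance loss ratio, loss% = ((Q_head - Q_tail)/Q_head)*100.
loss = ((194.57 - 174.11)/194.57)*100 = 10.515 %
Therefore the conveyance loss percentage = 10.515 %.


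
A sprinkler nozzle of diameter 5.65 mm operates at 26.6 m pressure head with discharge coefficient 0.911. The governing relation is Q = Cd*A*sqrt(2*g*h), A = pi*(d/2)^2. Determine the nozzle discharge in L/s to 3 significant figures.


A = pi*(5.65e-3/2)^2 = 2.5072e-05 m^2
Q = 0.911 * 2.5072e-05 * sqrt(2*9.81*26.6) * 1000 = 0.522 L/s
Therefore the nozzle discharge = 0.522 L/s.


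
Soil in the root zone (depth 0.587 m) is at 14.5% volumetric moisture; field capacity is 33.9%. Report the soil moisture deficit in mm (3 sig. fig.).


Approach: apply the soil moisture deficit relation, SMD = (FC - theta)/100 * depth * 1000.
SMD = (33.9 - 14.5)/100 * 0.587 * 1000 = 114 mm
Therefore the soil moisture deficit = 114 mm.


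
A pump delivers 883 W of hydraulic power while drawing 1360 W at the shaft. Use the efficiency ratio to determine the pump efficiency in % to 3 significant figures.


Approach: apply the efficiency ratio, eta = (P_out/P_in)*100.
eta = (883 / 1360) * 100 = 64.9 %
Therefore the pump efficiency = 64.9 %.


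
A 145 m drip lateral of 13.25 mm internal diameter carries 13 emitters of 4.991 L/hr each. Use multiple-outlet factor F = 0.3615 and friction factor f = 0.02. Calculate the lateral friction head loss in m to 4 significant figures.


Approach: apply Darcy-Weisbach with the multiple-outlet F-factor, Q = n*q/(3600*1000) m^3/s; v = Q/A; hf = F*f*(L/D)*(v^2/(2g)).
Q = 13*4.991/(3600*1000) = 1.80231e-05 m^3/s
A = pi*(13.25e-3/2)^2 = 1.37886e-04 m^2, so v = Q/A = 0.130709 m/s
hf = 0.3615*0.02*(145/0.01325)*(0.130709^2/(2*9.81)) = 0.06890 m
Therefore the lateral friction head loss = 0.06890 m.


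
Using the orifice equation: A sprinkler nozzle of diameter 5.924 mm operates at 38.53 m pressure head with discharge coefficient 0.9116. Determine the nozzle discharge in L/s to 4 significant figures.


Approach: apply the orifice equation, Q = Cd*A*sqrt(2*g*h), A = pi*(d/2)^2.
A = pi*(5.924e-3/2)^2 = 2.75626e-05 m^2
Q = 0.9116 * 2.75626e-05 * sqrt(2*9.81*38.53) * 1000 = 0.6908 L/s
Therefore the nozzle discharge = 0.6908 L/s.


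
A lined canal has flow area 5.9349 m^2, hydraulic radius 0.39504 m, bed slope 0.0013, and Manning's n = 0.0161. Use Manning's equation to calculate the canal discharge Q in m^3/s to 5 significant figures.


Approach: apply Manning's equation, Q = (1/n)*A*R^(2/3)*S^(1/2).
Q = (1/0.0161) * 5.9349 * 0.39504^(2/3) * 0.0013^(1/2) = 7.1557 m^3/s
Therefore the canal discharge Q = 7.1557 m^3/s.


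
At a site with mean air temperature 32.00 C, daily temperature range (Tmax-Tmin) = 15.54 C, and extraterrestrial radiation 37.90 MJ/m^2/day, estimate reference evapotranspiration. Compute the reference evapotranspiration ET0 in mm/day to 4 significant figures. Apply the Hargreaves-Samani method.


Approach: apply the Hargreaves-Samani method, ET0 = 0.0023*(Tmean+17.8)*sqrt(Tmax-Tmin)*0.408*Ra.
ET0 = 0.0023*(32.00+17.8)*sqrt(15.54)*0.408*37.90 = 6.982 mm/day
Therefore the reference evapotranspiration ET0 = 6.982 mm/day.


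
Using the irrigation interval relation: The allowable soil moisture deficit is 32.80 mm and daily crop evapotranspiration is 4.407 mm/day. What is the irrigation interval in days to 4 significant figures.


Approach: apply the irrigation interval relation, interval = SMD / ETc.
interval = 32.80 / 4.407 = 7.443 days
Therefore the irrigation interval = 7.443 days.


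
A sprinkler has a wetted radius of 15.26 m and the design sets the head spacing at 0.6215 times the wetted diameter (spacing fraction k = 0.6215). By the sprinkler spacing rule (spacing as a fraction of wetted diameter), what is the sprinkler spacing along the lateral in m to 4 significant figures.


Approach: apply the sprinkler spacing rule (spacing as a fraction of wetted diameter), S = k*(2*R).
S = 0.6215 * (2 * 15.26) = 18.97 m
Therefore the sprinkler spacing along the lateral = 18.97 m.


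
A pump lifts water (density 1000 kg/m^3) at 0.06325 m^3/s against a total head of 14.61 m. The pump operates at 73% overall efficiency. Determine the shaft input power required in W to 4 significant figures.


Approach: apply hydraulic power then efficiency conversion, P = rho*g*Q*H; P_in = P/eta.
Step 1 — hydraulic power (P = rho*g*Q*H):
  P = 1000 * 9.81 * 0.06325 * 14.61 = 9065.25 W
Step 2 — input power: P_in = P/eta = 9065.25 / 0.73 = 12420 W
Therefore the shaft input power required = 12420 W.


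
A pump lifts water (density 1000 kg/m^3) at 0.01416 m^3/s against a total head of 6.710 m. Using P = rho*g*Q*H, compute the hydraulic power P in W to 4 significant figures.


P = 1000 * 9.81 * 0.01416 * 6.710 = 932.1 W
Therefore the hydraulic power P = 932.1 W.


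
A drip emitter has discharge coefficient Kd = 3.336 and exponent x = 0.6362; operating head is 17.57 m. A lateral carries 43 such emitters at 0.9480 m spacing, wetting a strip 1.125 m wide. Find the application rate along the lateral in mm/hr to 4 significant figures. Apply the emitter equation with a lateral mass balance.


Approach: apply the emitter equation with a lateral mass balance, q = Kd*h^x; Q = n*q; rate = Q/(n*spacing*width).
Step 1 — single emitter flow (q = Kd*h^x):
  q = 3.336 * 17.57^0.6362 = 20.6609 L/hr
Step 2 — total lateral flow: Q = 43 * 20.6609 = 888.420 L/hr
Step 3 — wetted area: A = 43 * 0.9480 * 1.125 = 45.8595 m^2
Step 4 — application rate: Q/A = 888.420/45.8595 = 19.37 mm/hr
Therefore the application rate along the lateral = 19.37 mm/hr.


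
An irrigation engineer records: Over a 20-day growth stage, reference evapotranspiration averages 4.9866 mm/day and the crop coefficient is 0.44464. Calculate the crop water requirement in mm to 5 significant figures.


Approach: apply the crop water requirement relation, CWR = ET0 * Kc * days.
CWR = 4.9866 * 0.44464 * 20 = 44.345 mm
Therefore the crop water requirement = 44.345 mm.


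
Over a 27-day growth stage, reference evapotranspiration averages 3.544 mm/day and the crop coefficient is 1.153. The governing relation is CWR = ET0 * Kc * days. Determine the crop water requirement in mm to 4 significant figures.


CWR = 3.544 * 1.153 * 27 = 110.3 mm
Therefore the crop water requirement = 110.3 mm.


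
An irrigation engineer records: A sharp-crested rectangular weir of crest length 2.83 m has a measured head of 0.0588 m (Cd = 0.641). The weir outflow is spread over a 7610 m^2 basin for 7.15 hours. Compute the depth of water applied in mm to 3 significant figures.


Approach: apply the rectangular weir equation with a volume-to-depth conversion, Q = (2/3)*Cd*L*sqrt(2g)*H^1.5; d = Q*t/A * 1000.
Step 1 — weir discharge:
  Q = (2/3)*0.641*2.83*sqrt(2*9.81)*0.0588^1.5 = 0.076378 m^3/s
Step 2 — volume: V = 0.076378 * 7.15*3600 = 1966.0 m^3
Step 3 — depth: d = V/A * 1000 = 1966.0/7610 * 1000 = 258 mm
Therefore the depth of water applied = 258 mm.


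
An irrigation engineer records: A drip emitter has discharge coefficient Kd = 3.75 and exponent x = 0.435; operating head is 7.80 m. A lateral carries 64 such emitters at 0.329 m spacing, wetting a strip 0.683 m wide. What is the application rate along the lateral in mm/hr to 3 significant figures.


Approach: apply the emitter equation with a lateral mass balance, q = Kd*h^x; Q = n*q; rate = Q/(n*spacing*width).
Step 1 — single emitter flow (q = Kd*h^x):
  q = 3.75 * 7.80^0.435 = 9.1642 L/hr
Step 2 — total lateral flow: Q = 64 * 9.1642 = 586.51 L/hr
Step 3 — wetted area: A = 64 * 0.329 * 0.683 = 14.381 m^2
Step 4 — application rate: Q/A = 586.51/14.381 = 40.8 mm/hr
Therefore the application rate along the lateral = 40.8 mm/hr.


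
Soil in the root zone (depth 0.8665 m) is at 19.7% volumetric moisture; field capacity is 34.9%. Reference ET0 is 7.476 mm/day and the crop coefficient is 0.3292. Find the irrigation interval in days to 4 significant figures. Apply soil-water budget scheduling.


Approach: apply soil-water budget scheduling, SMD = (FC-theta)/100*depth*1000; ETc = ET0*Kc; interval = SMD/ETc.
Step 1 — soil moisture deficit:
  SMD = (34.9 - 19.7)/100 * 0.8665 * 1000 = 131.708 mm
Step 2 — daily crop ET (ETc = ET0*Kc):
  ETc = 7.476 * 0.3292 = 2.46110 mm/day
Step 3 — irrigation interval (SMD/ETc):
  interval = 131.708 / 2.46110 = 53.52 days
Therefore the irrigation interval = 53.52 days.


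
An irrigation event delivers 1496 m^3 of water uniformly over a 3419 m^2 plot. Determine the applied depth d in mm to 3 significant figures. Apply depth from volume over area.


Approach: apply depth from volume over area, d = (V/A)*1000.
d = (1496 / 3419) * 1000 = 438 mm
Therefore the applied depth d = 438 mm.


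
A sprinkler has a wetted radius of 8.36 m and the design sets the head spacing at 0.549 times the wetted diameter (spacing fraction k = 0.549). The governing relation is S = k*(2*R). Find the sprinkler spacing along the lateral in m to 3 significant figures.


S = 0.549 * (2 * 8.36) = 9.18 m
Therefore the sprinkler spacing along the lateral = 9.18 m.


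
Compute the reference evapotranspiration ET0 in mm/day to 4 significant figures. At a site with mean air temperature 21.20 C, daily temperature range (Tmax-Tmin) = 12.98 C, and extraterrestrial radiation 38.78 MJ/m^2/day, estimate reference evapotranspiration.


Approach: apply the Hargreaves-Samani method, ET0 = 0.0023*(Tmean+17.8)*sqrt(Tmax-Tmin)*0.408*Ra.
ET0 = 0.0023*(21.20+17.8)*sqrt(12.98)*0.408*38.78 = 5.113 mm/day
Therefore the reference evapotranspiration ET0 = 5.113 mm/day.


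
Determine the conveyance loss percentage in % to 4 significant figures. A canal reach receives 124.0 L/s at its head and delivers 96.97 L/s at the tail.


Approach: apply the conveyance loss ratio, loss% = ((Q_head - Q_tail)/Q_head)*100.
loss = ((124.0 - 96.97)/124.0)*100 = 21.80 %
Therefore the conveyance loss percentage = 21.80 %.


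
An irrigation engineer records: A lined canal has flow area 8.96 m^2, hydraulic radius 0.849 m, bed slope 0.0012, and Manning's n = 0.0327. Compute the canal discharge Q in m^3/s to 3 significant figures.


Approach: apply Manning's equation, Q = (1/n)*A*R^(2/3)*S^(1/2).
Q = (1/0.0327) * 8.96 * 0.849^(2/3) * 0.0012^(1/2) = 8.51 m^3/s
Therefore the canal discharge Q = 8.51 m^3/s.


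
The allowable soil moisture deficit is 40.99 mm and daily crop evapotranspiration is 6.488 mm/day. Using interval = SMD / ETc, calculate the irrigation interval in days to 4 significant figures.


interval = 40.99 / 6.488 = 6.318 days
Therefore the irrigation interval = 6.318 days.


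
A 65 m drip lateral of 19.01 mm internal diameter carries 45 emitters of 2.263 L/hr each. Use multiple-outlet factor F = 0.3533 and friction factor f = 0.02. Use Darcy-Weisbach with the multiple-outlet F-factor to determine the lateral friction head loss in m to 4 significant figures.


Approach: apply Darcy-Weisbach with the multiple-outlet F-factor, Q = n*q/(3600*1000) m^3/s; v = Q/A; hf = F*f*(L/D)*(v^2/(2g)).
Q = 45*2.263/(3600*1000) = 2.82875e-05 m^3/s
A = pi*(19.01e-3/2)^2 = 2.83827e-04 m^2, so v = Q/A = 0.0996645 m/s
hf = 0.3533*0.02*(65/0.01901)*(0.0996645^2/(2*9.81)) = 0.01223 m
Therefore the lateral friction head loss = 0.01223 m.


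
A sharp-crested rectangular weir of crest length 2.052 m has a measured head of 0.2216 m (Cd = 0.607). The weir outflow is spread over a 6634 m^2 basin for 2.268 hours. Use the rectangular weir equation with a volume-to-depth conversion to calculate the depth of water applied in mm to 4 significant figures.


Approach: apply the rectangular weir equation with a volume-to-depth conversion, Q = (2/3)*Cd*L*sqrt(2g)*H^1.5; d = Q*t/A * 1000.
Step 1 — weir discharge:
  Q = (2/3)*0.607*2.052*sqrt(2*9.81)*0.2216^1.5 = 0.383689 m^3/s
Step 2 — volume: V = 0.383689 * 2.268*3600 = 3132.74 m^3
Step 3 — depth: d = V/A * 1000 = 3132.74/6634 * 1000 = 472.2 mm
Therefore the depth of water applied = 472.2 mm.


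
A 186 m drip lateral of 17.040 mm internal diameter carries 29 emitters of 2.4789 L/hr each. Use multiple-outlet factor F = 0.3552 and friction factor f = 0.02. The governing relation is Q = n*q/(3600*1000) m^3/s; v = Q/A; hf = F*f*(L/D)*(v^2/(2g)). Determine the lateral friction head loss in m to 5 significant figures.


Q = 29*2.4789/(3600*1000) = 1.996892e-05 m^3/s
A = pi*(17.040e-3/2)^2 = 2.280495e-04 m^2, so v = Q/A = 0.08756397 m/s
hf = 0.3552*0.02*(186/0.017040)*(0.08756397^2/(2*9.81)) = 0.030304 m
Therefore the lateral friction head loss = 0.030304 m.


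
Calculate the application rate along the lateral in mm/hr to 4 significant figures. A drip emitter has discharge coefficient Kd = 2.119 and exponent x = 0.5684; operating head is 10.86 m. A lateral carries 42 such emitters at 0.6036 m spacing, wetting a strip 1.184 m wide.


Approach: apply the emitter equation with a lateral mass balance, q = Kd*h^x; Q = n*q; rate = Q/(n*spacing*width).
Step 1 — single emitter flow (q = Kd*h^x):
  q = 2.119 * 10.86^0.5684 = 8.22047 L/hr
Step 2 — total lateral flow: Q = 42 * 8.22047 = 345.260 L/hr
Step 3 — wetted area: A = 42 * 0.6036 * 1.184 = 30.0158 m^2
Step 4 — application rate: Q/A = 345.260/30.0158 = 11.50 mm/hr
Therefore the application rate along the lateral = 11.50 mm/hr.


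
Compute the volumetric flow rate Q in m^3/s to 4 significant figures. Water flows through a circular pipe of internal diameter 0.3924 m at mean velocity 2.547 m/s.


Approach: apply the continuity equation for pipe flow, Q = A * v with A = pi*(D/2)^2.
A = pi*(0.3924/2)^2 = 0.120934 m^2
Q = 0.120934 * 2.547 = 0.3080 m^3/s
Therefore the volumetric flow rate Q = 0.3080 m^3/s.


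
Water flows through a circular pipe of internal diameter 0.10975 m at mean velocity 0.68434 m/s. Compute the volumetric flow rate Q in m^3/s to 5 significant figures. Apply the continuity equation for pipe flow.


Approach: apply the continuity equation for pipe flow, Q = A * v with A = pi*(D/2)^2.
A = pi*(0.10975/2)^2 = 0.009460170 m^2
Q = 0.009460170 * 0.68434 = 0.0064740 m^3/s
Therefore the volumetric flow rate Q = 0.0064740 m^3/s.


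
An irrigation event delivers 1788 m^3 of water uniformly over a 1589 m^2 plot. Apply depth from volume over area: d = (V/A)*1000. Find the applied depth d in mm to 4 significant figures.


d = (1788 / 1589) * 1000 = 1125 mm
Therefore the applied depth d = 1125 mm.


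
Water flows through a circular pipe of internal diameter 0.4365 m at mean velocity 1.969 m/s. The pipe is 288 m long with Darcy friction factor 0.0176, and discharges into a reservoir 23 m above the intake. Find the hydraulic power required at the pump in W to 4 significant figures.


Approach: apply continuity + Darcy-Weisbach + hydraulic power, Q = A*v; hf = f*(L/D)*(v^2/(2g)); H = static + hf; P = rho*g*Q*H.
Step 1 — flow rate (continuity, Q = A*v):
  A = pi*(0.4365/2)^2 = 0.149644 m^2
  Q = 0.149644 * 1.969 = 0.294648 m^3/s
Step 2 — friction head loss (Darcy-Weisbach):
  hf = 0.0176 * (288/0.4365) * (1.969^2 / (2*9.81))
  hf = 2.29463 m
Step 3 — total head: H = 23 + 2.29463 = 25.2946 m
Step 4 — hydraulic power (P = rho*g*Q*H):
  P = 1000 * 9.81 * 0.294648 * 25.2946 = 73110 W
Therefore the hydraulic power required at the pump = 73110 W.


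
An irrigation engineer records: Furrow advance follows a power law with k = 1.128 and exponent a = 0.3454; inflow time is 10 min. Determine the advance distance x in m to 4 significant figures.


Approach: apply the power-law advance function, x = k*t^a.
x = 1.128 * 10^0.3454 = 2.499 m
Therefore the advance distance x = 2.499 m.


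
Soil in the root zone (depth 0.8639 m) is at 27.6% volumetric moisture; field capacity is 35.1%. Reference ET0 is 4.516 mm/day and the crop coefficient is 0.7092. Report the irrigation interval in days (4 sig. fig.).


Approach: apply soil-water budget scheduling, SMD = (FC-theta)/100*depth*1000; ETc = ET0*Kc; interval = SMD/ETc.
Step 1 — soil moisture deficit:
  SMD = (35.1 - 27.6)/100 * 0.8639 * 1000 = 64.7925 mm
Step 2 — daily crop ET (ETc = ET0*Kc):
  ETc = 4.516 * 0.7092 = 3.20275 mm/day
Step 3 — irrigation interval (SMD/ETc):
  interval = 64.7925 / 3.20275 = 20.23 days
Therefore the irrigation interval = 20.23 days.


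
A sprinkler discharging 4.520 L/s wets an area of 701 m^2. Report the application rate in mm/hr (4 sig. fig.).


Approach: apply the application rate relation, rate = (Q/A)*3600.
rate = (4.520 / 701) * 3600 = 23.21 mm/hr
Therefore the application rate = 23.21 mm/hr.


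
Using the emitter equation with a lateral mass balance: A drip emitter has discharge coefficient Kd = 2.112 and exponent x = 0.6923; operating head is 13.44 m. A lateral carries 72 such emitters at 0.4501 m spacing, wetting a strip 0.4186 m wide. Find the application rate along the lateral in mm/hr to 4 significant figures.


Approach: apply the emitter equation with a lateral mass balance, q = Kd*h^x; Q = n*q; rate = Q/(n*spacing*width).
Step 1 — single emitter flow (q = Kd*h^x):
  q = 2.112 * 13.44^0.6923 = 12.7610 L/hr
Step 2 — total lateral flow: Q = 72 * 12.7610 = 918.792 L/hr
Step 3 — wetted area: A = 72 * 0.4501 * 0.4186 = 13.5657 m^2
Step 4 — application rate: Q/A = 918.792/13.5657 = 67.73 mm/hr
Therefore the application rate along the lateral = 67.73 mm/hr.


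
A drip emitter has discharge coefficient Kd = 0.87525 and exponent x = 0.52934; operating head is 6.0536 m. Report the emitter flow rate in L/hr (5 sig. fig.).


Approach: apply the emitter characteristic equation, q = Kd * h^x.
q = 0.87525 * 6.0536^0.52934 = 2.2703 L/hr
Therefore the emitter flow rate = 2.2703 L/hr.


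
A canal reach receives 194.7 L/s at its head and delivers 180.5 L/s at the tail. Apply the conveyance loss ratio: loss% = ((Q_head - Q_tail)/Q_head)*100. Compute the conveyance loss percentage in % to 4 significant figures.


loss = ((194.7 - 180.5)/194.7)*100 = 7.293 %
Therefore the conveyance loss percentage = 7.293 %.


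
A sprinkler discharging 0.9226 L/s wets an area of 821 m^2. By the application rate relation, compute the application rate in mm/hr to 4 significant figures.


Approach: apply the application rate relation, rate = (Q/A)*3600.
rate = (0.9226 / 821) * 3600 = 4.046 mm/hr
Therefore the application rate = 4.046 mm/hr.


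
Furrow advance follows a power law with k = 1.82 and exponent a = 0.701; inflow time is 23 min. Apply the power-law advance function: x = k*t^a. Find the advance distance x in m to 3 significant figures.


x = 1.82 * 23^0.701 = 16.4 m
Therefore the advance distance x = 16.4 m.


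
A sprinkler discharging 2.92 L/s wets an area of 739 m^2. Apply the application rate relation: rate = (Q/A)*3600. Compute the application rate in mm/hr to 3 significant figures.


rate = (2.92 / 739) * 3600 = 14.2 mm/hr
Therefore the application rate = 14.2 mm/hr.


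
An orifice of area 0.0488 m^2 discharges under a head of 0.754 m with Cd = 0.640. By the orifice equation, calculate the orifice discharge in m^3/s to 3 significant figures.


Approach: apply the orifice equation, Q = Cd*A*sqrt(2*g*h).
Q = 0.640 * 0.0488 * sqrt(2*9.81*0.754) = 0.120 m^3/s
Therefore the orifice discharge = 0.120 m^3/s.


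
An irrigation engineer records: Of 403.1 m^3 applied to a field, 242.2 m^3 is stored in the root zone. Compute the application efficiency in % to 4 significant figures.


Approach: apply the application efficiency ratio, Ea = (stored/applied)*100.
Ea = (242.2/403.1)*100 = 60.08 %
Therefore the application efficiency = 60.08 %.


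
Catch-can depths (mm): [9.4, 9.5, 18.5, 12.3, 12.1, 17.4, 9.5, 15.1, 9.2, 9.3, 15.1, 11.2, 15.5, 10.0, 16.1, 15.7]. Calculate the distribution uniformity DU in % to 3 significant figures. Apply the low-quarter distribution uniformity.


Approach: apply the low-quarter distribution uniformity, DU = (mean of lowest quarter of readings / overall mean)*100.
sorted lowest 4 of 16: [9.2, 9.3, 9.4, 9.5] -> mean = 9.3500 mm
overall mean = 12.869 mm
DU = (9.3500/12.869)*100 = 72.7 %
Therefore the distribution uniformity DU = 72.7 %.


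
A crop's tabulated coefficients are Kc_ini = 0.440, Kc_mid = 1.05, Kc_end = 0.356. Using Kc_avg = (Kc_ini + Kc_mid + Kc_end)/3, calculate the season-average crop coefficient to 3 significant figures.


Kc_avg = (0.440 + 1.05 + 0.356)/3 = 0.615
Therefore the season-average crop coefficient = 0.615.


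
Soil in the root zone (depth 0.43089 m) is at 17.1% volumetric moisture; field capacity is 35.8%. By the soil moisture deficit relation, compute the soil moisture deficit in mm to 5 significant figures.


Approach: apply the soil moisture deficit relation, SMD = (FC - theta)/100 * depth * 1000.
SMD = (35.8 - 17.1)/100 * 0.43089 * 1000 = 80.576 mm
Therefore the soil moisture deficit = 80.576 mm.


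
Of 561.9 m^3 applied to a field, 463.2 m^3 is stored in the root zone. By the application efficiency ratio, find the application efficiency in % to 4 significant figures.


Approach: apply the application efficiency ratio, Ea = (stored/applied)*100.
Ea = (463.2/561.9)*100 = 82.43 %
Therefore the application efficiency = 82.43 %.


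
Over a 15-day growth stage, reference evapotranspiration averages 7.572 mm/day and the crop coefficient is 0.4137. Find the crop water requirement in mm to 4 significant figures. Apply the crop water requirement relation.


Approach: apply the crop water requirement relation, CWR = ET0 * Kc * days.
CWR = 7.572 * 0.4137 * 15 = 46.99 mm
Therefore the crop water requirement = 46.99 mm.


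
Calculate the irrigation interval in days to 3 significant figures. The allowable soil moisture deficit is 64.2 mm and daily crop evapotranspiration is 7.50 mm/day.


Approach: apply the irrigation interval relation, interval = SMD / ETc.
interval = 64.2 / 7.50 = 8.56 days
Therefore the irrigation interval = 8.56 days.


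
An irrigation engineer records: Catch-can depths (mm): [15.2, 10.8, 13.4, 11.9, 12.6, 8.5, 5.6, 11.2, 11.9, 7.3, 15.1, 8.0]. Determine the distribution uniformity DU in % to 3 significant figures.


Approach: apply the low-quarter distribution uniformity, DU = (mean of lowest quarter of readings / overall mean)*100.
sorted lowest 3 of 12: [5.6, 7.3, 8.0] -> mean = 6.9667 mm
overall mean = 10.958 mm
DU = (6.9667/10.958)*100 = 63.6 %
Therefore the distribution uniformity DU = 63.6 %.


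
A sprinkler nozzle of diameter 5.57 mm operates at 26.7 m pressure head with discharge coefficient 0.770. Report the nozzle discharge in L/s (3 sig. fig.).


Approach: apply the orifice equation, Q = Cd*A*sqrt(2*g*h), A = pi*(d/2)^2.
A = pi*(5.57e-3/2)^2 = 2.4367e-05 m^2
Q = 0.770 * 2.4367e-05 * sqrt(2*9.81*26.7) * 1000 = 0.429 L/s
Therefore the nozzle discharge = 0.429 L/s.


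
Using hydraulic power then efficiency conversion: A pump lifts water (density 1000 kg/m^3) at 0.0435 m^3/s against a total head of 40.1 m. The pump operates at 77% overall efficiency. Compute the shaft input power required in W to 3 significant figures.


Approach: apply hydraulic power then efficiency conversion, P = rho*g*Q*H; P_in = P/eta.
Step 1 — hydraulic power (P = rho*g*Q*H):
  P = 1000 * 9.81 * 0.0435 * 40.1 = 17112 W
Step 2 — input power: P_in = P/eta = 17112 / 0.77 = 22200 W
Therefore the shaft input power required = 22200 W.


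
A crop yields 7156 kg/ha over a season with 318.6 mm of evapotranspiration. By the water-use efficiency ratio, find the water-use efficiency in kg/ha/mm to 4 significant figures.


Approach: apply the water-use efficiency ratio, WUE = yield/ET.
WUE = 7156 / 318.6 = 22.46 kg/ha/mm
Therefore the water-use efficiency = 22.46 kg/ha/mm.


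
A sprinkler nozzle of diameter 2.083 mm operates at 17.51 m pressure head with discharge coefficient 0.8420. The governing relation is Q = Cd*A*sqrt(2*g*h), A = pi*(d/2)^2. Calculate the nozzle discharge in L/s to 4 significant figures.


A = pi*(2.083e-3/2)^2 = 3.40776e-06 m^2
Q = 0.8420 * 3.40776e-06 * sqrt(2*9.81*17.51) * 1000 = 0.05318 L/s
Therefore the nozzle discharge = 0.05318 L/s.


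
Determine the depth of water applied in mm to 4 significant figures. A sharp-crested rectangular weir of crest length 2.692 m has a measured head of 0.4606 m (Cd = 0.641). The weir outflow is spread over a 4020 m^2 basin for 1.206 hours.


Approach: apply the rectangular weir equation with a volume-to-depth conversion, Q = (2/3)*Cd*L*sqrt(2g)*H^1.5; d = Q*t/A * 1000.
Step 1 — weir discharge:
  Q = (2/3)*0.641*2.692*sqrt(2*9.81)*0.4606^1.5 = 1.59286 m^3/s
Step 2 — volume: V = 1.59286 * 1.206*3600 = 6915.55 m^3
Step 3 — depth: d = V/A * 1000 = 6915.55/4020 * 1000 = 1720 mm
Therefore the depth of water applied = 1720 mm.


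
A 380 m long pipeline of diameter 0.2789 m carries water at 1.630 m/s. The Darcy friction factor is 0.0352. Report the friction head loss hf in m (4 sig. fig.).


Approach: apply the Darcy-Weisbach equation, hf = f*(L/D)*(v^2/(2g)).
hf = 0.0352 * (380/0.2789) * (1.630^2 / (2*9.81))
hf = 6.495 m
Therefore the friction head loss hf = 6.495 m.


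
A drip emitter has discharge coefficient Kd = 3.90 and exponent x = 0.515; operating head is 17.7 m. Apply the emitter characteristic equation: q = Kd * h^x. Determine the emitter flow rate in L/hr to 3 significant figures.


q = 3.90 * 17.7^0.515 = 17.1 L/hr
Therefore the emitter flow rate = 17.1 L/hr.


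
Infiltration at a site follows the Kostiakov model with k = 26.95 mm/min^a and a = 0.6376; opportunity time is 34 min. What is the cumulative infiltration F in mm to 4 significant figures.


Approach: apply the Kostiakov infiltration equation, F = k*t^a.
F = 26.95 * 34^0.6376 = 255.3 mm
Therefore the cumulative infiltration F = 255.3 mm.


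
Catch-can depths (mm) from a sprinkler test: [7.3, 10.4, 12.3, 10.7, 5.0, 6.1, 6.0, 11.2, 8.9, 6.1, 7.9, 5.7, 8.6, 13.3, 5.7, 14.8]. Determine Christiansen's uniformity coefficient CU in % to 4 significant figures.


Approach: apply Christiansen's uniformity coefficient, CU = (1 - mean_abs_deviation/mean)*100.
mean = 8.75000 mm
mean |d_i - mean| = 2.54375 mm
CU = (1 - 2.54375/8.75000)*100 = 70.93 %
Therefore Christiansen's uniformity coefficient CU = 70.93 %.


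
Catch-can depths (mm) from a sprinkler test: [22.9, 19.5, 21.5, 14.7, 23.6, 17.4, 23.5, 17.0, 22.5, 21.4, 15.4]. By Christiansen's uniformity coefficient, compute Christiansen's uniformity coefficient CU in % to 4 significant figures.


Approach: apply Christiansen's uniformity coefficient, CU = (1 - mean_abs_deviation/mean)*100.
mean = 19.9455 mm
mean |d_i - mean| = 2.85950 mm
CU = (1 - 2.85950/19.9455)*100 = 85.66 %
Therefore Christiansen's uniformity coefficient CU = 85.66 %.


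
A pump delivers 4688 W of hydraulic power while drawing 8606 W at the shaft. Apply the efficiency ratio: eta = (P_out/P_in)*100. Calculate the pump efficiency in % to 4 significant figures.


eta = (4688 / 8606) * 100 = 54.47 %
Therefore the pump efficiency = 54.47 %.


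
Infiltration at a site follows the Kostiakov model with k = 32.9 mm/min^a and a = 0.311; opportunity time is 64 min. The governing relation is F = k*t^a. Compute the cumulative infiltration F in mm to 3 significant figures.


F = 32.9 * 64^0.311 = 120 mm
Therefore the cumulative infiltration F = 120 mm.


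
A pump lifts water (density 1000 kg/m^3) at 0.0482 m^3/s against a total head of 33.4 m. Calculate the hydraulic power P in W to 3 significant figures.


Approach: apply the hydraulic power relation, P = rho*g*Q*H.
P = 1000 * 9.81 * 0.0482 * 33.4 = 15800 W
Therefore the hydraulic power P = 15800 W.
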